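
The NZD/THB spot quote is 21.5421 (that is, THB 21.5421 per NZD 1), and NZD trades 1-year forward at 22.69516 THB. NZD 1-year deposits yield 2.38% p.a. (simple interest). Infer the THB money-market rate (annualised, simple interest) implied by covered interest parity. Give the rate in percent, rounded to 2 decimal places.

7.86%

T = 1 year.
F/S = 22.69516/21.5421 = 1.0535259 = (growth of THB) / (growth of NZD).
The NZD side grows by 1 + 0.0238×1 = 1.023800.
Hence g_THB = 1.0785998.
r = (1.0785998 − 1)/1 = 0.078600 → 7.86%.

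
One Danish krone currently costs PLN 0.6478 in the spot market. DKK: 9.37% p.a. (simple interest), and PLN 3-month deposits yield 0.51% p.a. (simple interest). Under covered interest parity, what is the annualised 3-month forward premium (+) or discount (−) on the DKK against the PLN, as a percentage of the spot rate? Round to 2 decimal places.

T = 3/12 years.
CIP forward (PLN per DKK) = 0.6478 × 1.001275/1.023425 = 0.6337797.
(F − S)/S ÷ T = (0.6337797 − 0.6478)/0.6478/(3/12) = -0.086572 → -8.66%.

-8.66%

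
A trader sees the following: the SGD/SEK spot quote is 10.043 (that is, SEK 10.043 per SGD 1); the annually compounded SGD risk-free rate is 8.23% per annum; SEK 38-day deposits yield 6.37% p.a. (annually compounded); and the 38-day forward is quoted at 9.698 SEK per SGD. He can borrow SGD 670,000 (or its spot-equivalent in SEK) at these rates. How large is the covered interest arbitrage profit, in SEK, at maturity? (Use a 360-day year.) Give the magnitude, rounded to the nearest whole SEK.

SEK 220,683

T = 38/360 years.
Keep in SGD, deliver into the forward: 670,000·1.008383164·9.698 = SEK 6,552,130.95.
Swap to SEK now, deposit: 670,000·10.043·1.006539705 = SEK 6,772,814.43.
The quoted forward undervalues SGD, so borrow SGD, convert to SEK at spot, deposit the SEK at 6.37%, and buy SGD forward at 9.698 to cover the loan.
Profit = 6,772,814.43 − 6,552,130.95 = SEK 220,683.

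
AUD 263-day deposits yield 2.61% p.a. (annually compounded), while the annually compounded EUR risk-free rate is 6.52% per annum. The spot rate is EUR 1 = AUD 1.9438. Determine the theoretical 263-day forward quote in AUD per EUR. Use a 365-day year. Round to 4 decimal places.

T = 263/365 years.
Growth of 1 AUD over T: (1 + 0.0261)^(263/365) = 1.0187385.
Growth of 1 EUR over T: (1 + 0.0652)^(263/365) = 1.0465632.
So F = 1.9438 × 1.0187385 / 1.0465632 = 1.892121 (AUD/EUR).

1.8921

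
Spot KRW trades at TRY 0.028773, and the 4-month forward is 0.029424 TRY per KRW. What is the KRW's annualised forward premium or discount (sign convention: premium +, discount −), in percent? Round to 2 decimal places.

T = 4/12 years.
Period premium: (0.029424 − 0.028773)/0.028773 = 0.0226254.
Per annum: 0.0226254 / (4/12) = 0.067876 = 6.79%.

+6.79%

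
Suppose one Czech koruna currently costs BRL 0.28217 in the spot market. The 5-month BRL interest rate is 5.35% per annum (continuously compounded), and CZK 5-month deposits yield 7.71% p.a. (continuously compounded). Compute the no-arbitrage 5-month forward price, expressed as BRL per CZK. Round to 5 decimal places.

0.27941

T = 5/12 years.
BRL growth factor: e^(0.0535×5/12) = 1.022542.
Growth of 1 CZK over T: e^(0.0771×5/12) = 1.0326466.
CIP: F = S · (grow BRL)/(grow CZK) = 0.28217 × 1.022542/1.0326466 = 0.2794089 BRL per CZK.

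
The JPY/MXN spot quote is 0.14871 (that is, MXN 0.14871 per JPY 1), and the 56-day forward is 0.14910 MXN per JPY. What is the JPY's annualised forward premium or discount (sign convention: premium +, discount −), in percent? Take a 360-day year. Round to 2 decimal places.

T = 56/360 years.
(F − S)/S = (0.14910 − 0.14871)/0.14871 = 0.0026226.
×(1/T) gives 1.69% p.a.

+1.69%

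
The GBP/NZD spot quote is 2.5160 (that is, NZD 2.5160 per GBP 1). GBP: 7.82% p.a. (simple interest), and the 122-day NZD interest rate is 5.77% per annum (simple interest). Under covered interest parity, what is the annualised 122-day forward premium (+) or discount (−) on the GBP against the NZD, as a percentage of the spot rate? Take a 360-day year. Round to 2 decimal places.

T = 122/360 years.
F = S · g_NZD/g_GBP = 2.516 × 1.0195539/1.0265011 = 2.4989721.
Annualised premium = (F − S)/S × (1/T) = (2.4989721 − 2.516)/2.516 ÷ (122/360) = -2.00%.

-2.00%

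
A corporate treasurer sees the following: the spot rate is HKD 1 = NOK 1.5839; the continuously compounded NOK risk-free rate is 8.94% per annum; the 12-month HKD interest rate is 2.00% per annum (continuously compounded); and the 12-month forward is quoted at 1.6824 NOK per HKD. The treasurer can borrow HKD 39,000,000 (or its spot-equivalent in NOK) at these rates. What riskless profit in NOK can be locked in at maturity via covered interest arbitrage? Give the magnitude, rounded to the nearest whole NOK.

T = 1 year.
Route A — deposit HKD, sell forward: 39,000,000 × 1.02020134 × 1.6824 = NOK 66,939,082.64.
Route B — convert at spot, deposit NOK: 39,000,000 × 1.5839 × 1.093517976 = NOK 67,548,901.77.
The quoted forward undervalues HKD, so borrow HKD, convert to NOK at spot, deposit the NOK at 8.94%, and buy HKD forward at 1.6824 to cover the loan.
The gap between the two covered legs is NOK 609,819.

NOK 609,819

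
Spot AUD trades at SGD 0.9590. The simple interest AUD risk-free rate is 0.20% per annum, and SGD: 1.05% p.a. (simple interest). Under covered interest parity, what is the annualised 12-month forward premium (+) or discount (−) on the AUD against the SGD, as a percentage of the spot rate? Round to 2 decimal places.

+0.85%

T = 1 year.
CIP forward (SGD per AUD) = 0.959 × 1.010500/1.002000 = 0.9671352.
(F − S)/S ÷ T = (0.9671352 − 0.959)/0.959/1 = 0.008483 → 0.85%.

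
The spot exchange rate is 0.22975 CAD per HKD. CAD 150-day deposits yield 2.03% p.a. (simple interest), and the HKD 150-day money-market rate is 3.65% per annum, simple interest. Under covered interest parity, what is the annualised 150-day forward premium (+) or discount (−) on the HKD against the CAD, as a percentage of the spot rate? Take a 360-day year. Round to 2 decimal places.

-1.60%

T = 150/360 years.
CIP forward (CAD per HKD) = 0.22975 × 1.0084583/1.0152083 = 0.22822242.
Annualised premium = (F − S)/S × (1/T) = (0.22822242 − 0.22975)/0.22975 ÷ (150/360) = -1.60%.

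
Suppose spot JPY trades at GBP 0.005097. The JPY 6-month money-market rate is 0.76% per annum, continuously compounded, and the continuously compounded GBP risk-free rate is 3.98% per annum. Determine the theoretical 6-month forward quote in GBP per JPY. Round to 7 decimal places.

T = 6/12 years.
GBP accumulates by e^(0.0398×6/12) = 1.0200993.
JPY accumulates by e^(0.0076×6/12) = 1.0038072.
CIP: F = S · (grow GBP)/(grow JPY) = 0.005097 × 1.0200993/1.0038072 = 0.005179726 GBP per JPY.

0.0051797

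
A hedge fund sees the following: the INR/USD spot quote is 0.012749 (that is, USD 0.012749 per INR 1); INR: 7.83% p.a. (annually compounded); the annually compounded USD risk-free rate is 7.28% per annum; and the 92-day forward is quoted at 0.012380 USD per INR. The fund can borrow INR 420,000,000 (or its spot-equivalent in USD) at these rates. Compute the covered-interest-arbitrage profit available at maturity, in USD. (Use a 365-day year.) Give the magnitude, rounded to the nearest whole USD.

T = 92/365 years.
Route A — deposit INR, sell forward: 420,000,000 × 1.019183008 × 0.012380 = USD 5,299,343.97.
Route B — convert at spot, deposit USD: 420,000,000 × 0.012749 × 1.017870203 = USD 5,450,267.43.
The quoted forward undervalues INR, so borrow INR, convert to USD at spot, deposit the USD at 7.28%, and buy INR forward at 0.012380 to cover the loan.
The gap between the two covered legs is USD 150,923.

USD 150,923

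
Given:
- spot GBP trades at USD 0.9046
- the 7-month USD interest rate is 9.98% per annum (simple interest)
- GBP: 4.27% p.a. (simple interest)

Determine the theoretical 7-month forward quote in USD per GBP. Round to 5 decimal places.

0.93400

T = 7/12 years.
USD growth factor: 1 + 0.0998×7/12 = 1.0582167.
GBP growth factor: 1 + 0.0427×7/12 = 1.0249083.
CIP: F = S · (grow USD)/(grow GBP) = 0.9046 × 1.0582167/1.0249083 = 0.9339985 USD per GBP.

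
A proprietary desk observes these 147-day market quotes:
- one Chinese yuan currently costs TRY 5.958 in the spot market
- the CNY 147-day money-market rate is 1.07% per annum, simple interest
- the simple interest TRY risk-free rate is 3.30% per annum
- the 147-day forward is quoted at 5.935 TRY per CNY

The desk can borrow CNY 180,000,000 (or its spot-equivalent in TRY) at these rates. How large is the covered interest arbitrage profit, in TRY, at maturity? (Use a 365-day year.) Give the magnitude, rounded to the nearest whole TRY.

T = 147/365 years.
Route A — deposit CNY, sell forward: 180,000,000 × 1.004309315068 × 5.935 = TRY 1,072,903,641.29.
Route B — convert at spot, deposit TRY: 180,000,000 × 5.958 × 1.013290410959 = TRY 1,086,693,168.33.
The quoted forward undervalues CNY, so borrow CNY, convert to TRY at spot, deposit the TRY at 3.30%, and buy CNY forward at 5.935 to cover the loan.
The gap between the two covered legs is TRY 13,789,527.

TRY 13,789,527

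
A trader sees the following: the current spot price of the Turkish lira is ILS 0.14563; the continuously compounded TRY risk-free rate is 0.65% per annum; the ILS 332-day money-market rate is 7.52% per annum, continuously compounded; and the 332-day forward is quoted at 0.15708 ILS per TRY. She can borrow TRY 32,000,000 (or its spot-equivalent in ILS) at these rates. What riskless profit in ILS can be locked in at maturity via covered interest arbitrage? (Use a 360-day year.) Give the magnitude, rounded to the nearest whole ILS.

T = 332/360 years.
Invest the TRY and cover forward: 32,000,000 × 1.006012447 × 0.15708 = ILS 5,056,781.93.
Convert at spot and invest in ILS: 32,000,000 × 0.14563 × 1.071812468 = ILS 4,994,817.59.
The quoted forward overvalues TRY, so borrow ILS, buy TRY at spot, deposit the TRY at 0.65%, and sell the proceeds forward at 0.15708.
The gap between the two covered legs is ILS 61,964.

ILS 61,964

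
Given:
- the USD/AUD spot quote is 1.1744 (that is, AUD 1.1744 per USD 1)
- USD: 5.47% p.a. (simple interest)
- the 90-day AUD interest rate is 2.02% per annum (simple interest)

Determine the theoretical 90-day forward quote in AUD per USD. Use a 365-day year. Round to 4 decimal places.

1.1645

T = 90/365 years.
AUD growth factor: 1 + 0.0202×90/365 = 1.0049808.
USD accumulates by 1 + 0.0547×90/365 = 1.0134877.
CIP: F = S · (grow AUD)/(grow USD) = 1.1744 × 1.0049808/1.0134877 = 1.164542 AUD per USD.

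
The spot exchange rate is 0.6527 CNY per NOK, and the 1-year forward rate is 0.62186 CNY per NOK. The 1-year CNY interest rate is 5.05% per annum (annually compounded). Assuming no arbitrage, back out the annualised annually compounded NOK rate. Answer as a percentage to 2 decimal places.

T = 1 year.
F/S = 0.62186/0.6527 = 0.9527501 = (growth of CNY) / (growth of NOK).
CNY growth factor: (1 + 0.0505)^1 = 1.050500.
That pins the NOK growth at 1.1025976.
Annualise: 1.1025976^(1/1) − 1 = 0.102598 = 10.26%.

10.26%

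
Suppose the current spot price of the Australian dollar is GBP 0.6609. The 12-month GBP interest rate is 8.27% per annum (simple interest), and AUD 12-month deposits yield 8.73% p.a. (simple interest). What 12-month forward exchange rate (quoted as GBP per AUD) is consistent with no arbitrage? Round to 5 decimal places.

0.65810

T = 1 year.
GBP accumulates by 1 + 0.0827×1 = 1.082700.
AUD accumulates by 1 + 0.0873×1 = 1.087300.
CIP: F = S · (grow GBP)/(grow AUD) = 0.6609 × 1.082700/1.087300 = 0.6581040 GBP per AUD.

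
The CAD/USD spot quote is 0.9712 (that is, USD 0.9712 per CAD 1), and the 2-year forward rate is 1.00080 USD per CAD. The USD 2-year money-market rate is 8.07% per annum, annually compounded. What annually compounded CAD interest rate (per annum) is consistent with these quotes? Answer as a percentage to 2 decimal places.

6.46%

T = 2 years.
CIP gives F = S · g_USD/g_CAD, so g_USD/g_CAD = 1.0008/0.9712 = 1.0304778.
The USD side grows by (1 + 0.0807)^2 = 1.1679125.
Hence g_CAD = 1.1333699.
r = 1.1333699^(1/2) − 1 = 0.064598 → 6.46%.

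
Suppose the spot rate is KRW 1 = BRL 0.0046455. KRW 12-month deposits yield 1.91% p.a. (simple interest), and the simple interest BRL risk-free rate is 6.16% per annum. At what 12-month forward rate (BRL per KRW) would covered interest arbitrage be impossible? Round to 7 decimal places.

T = 1 year.
BRL growth factor: 1 + 0.0616×1 = 1.061600.
KRW growth factor: 1 + 0.0191×1 = 1.019100.
CIP: F = S · (grow BRL)/(grow KRW) = 0.0046455 × 1.061600/1.019100 = 0.004839233 BRL per KRW.

0.0048392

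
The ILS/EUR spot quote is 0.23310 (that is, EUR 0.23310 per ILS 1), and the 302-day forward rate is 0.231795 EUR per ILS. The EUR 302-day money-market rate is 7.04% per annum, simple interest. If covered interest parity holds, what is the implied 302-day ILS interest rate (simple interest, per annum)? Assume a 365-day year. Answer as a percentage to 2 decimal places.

T = 302/365 years.
F/S = 0.231795/0.2331 = 0.9944015 = (growth of EUR) / (growth of ILS).
The EUR side grows by 1 + 0.0704×302/365 = 1.0582488.
Hence g_ILS = 1.0642068.
(1.0642068 − 1)/T = 0.077601, i.e. 7.76%.

7.76%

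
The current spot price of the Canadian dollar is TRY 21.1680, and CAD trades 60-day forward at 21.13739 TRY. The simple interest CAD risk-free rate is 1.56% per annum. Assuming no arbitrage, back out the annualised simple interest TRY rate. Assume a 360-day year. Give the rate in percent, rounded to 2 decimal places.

0.69%

T = 60/360 years.
CIP gives F = S · g_TRY/g_CAD, so g_TRY/g_CAD = 21.13739/21.168 = 0.9985539.
CAD growth factor: 1 + 0.0156×60/360 = 1.002600.
So the TRY growth factor = 1.0011501.
(1.0011501 − 1)/T = 0.006901, i.e. 0.69%.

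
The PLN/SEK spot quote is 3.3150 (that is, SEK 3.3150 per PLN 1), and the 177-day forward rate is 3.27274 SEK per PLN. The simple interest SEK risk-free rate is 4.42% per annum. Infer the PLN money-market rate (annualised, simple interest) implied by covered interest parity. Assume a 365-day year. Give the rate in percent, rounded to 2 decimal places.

T = 177/365 years.
F/S = 3.27274/3.315 = 0.9872519 = (growth of SEK) / (growth of PLN).
The SEK side grows by 1 + 0.0442×177/365 = 1.021434.
That pins the PLN growth at 1.0346235.
(1.0346235 − 1)/T = 0.071399, i.e. 7.14%.

7.14%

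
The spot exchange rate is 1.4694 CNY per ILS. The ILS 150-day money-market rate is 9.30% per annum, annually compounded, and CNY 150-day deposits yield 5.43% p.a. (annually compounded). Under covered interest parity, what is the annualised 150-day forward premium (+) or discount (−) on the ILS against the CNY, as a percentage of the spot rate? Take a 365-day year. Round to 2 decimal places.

T = 150/365 years.
F = S · g_CNY/g_ILS = 1.4694 × 1.0219681/1.037221 = 1.4477917.
(F − S)/S ÷ T = (1.4477917 − 1.4694)/1.4694/(150/365) = -0.035783 → -3.58%.

-3.58%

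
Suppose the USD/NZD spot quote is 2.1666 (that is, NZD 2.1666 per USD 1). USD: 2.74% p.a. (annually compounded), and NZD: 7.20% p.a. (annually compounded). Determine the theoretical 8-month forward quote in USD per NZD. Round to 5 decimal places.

T = 8/12 years.
Growth of 1 NZD over T: (1 + 0.0720)^(8/12) = 1.0474417.
USD growth factor: (1 + 0.0274)^(8/12) = 1.0181842.
So F = 2.1666 × 1.0474417 / 1.0181842 = 2.228857 (NZD/USD).
Invert for USD per NZD: 1 / 2.228857 = 0.44866.

0.44866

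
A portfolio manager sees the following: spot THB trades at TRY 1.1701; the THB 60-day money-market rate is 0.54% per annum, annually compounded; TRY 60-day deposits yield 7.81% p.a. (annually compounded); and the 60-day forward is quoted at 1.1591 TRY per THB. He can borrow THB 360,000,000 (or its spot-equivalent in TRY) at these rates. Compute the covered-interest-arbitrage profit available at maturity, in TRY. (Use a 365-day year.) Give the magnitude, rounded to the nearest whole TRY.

TRY 8,829,932

T = 60/365 years.
Route A — deposit THB, sell forward: 360,000,000 × 1.00088567509 × 1.1591 = TRY 417,645,570.96.
Route B — convert at spot, deposit TRY: 360,000,000 × 1.1701 × 1.01243840347 = TRY 426,475,503.32.
The quoted forward undervalues THB, so borrow THB, convert to TRY at spot, deposit the TRY at 7.81%, and buy THB forward at 1.1591 to cover the loan.
Arbitrage profit = |417,645,570.96 − 426,475,503.32| = TRY 8,829,932.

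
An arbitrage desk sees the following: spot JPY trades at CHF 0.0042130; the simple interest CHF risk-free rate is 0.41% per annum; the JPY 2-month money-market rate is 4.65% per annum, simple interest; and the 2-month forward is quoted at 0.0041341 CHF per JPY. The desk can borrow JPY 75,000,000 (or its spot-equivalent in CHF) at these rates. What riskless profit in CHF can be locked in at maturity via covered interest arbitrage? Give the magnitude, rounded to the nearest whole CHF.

T = 2/12 years.
Keep in JPY, deliver into the forward: 75,000,000·1.007750·0.0041341 = CHF 312,460.45.
Swap to CHF now, deposit: 75,000,000·0.0042130·1.00068333 = CHF 316,190.92.
The quoted forward undervalues JPY, so borrow JPY, convert to CHF at spot, deposit the CHF at 0.41%, and buy JPY forward at 0.0041341 to cover the loan.
Arbitrage profit = |312,460.45 − 316,190.92| = CHF 3,730.

CHF 3,730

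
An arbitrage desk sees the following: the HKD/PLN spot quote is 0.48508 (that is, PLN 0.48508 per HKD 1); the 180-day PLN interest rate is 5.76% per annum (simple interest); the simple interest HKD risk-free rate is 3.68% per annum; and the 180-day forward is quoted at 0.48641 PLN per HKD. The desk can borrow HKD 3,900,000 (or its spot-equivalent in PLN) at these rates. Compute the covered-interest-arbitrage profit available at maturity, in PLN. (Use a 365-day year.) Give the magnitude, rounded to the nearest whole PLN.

PLN 14,124

T = 180/365 years.
Invest the HKD and cover forward: 3,900,000 × 1.018147945 × 0.48641 = PLN 1,931,425.63.
Convert at spot and invest in PLN: 3,900,000 × 0.48508 × 1.028405479 = PLN 1,945,549.83.
The quoted forward undervalues HKD, so borrow HKD, convert to PLN at spot, deposit the PLN at 5.76%, and buy HKD forward at 0.48641 to cover the loan.
Arbitrage profit = |1,931,425.63 − 1,945,549.83| = PLN 14,124.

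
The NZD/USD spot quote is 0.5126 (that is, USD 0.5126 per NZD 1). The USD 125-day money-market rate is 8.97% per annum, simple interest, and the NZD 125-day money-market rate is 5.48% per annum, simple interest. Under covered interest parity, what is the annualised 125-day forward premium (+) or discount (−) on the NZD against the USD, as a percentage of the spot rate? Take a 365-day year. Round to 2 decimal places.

+3.43%

T = 125/365 years.
F = S · g_USD/g_NZD = 0.5126 × 1.0307192/1.0187671 = 0.5186138.
Annualised premium = (F − S)/S × (1/T) = (0.5186138 − 0.5126)/0.5126 ÷ (125/365) = 3.43%.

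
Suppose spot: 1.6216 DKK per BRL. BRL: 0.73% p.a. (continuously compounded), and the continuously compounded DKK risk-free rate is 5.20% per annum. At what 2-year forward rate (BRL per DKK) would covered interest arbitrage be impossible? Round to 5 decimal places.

0.56394

T = 2 years.
Growth of 1 DKK over T: e^(0.0520×2) = 1.1096005.
BRL growth factor: e^(0.0073×2) = 1.0147071.
Forward (DKK per BRL) = 1.6216 × 1.1096005 / 1.0147071 = 1.773249.
Quoted the other way: 1/1.773249 = 0.56394 BRL per DKK.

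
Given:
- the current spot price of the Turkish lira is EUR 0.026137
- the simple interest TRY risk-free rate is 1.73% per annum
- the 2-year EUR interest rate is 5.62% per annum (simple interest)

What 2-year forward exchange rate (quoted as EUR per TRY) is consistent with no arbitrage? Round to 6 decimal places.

T = 2 years.
EUR accumulates by 1 + 0.0562×2 = 1.112400.
TRY growth factor: 1 + 0.0173×2 = 1.034600.
Forward (EUR per TRY) = 0.026137 × 1.112400 / 1.034600 = 0.02810245.

0.028102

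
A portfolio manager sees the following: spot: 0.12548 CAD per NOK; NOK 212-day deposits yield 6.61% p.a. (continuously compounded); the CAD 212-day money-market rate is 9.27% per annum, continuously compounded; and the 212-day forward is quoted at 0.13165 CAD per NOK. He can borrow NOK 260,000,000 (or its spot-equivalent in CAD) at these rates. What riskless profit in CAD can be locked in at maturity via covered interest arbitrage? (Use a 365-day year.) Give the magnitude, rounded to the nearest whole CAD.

CAD 1,139,143

T = 212/365 years.
Invest the NOK and cover forward: 260,000,000 × 1.039138837 × 0.13165 = CAD 35,568,683.25.
Convert at spot and invest in CAD: 260,000,000 × 0.12548 × 1.0553180512 = CAD 34,429,540.36.
The quoted forward overvalues NOK, so borrow CAD, buy NOK at spot, deposit the NOK at 6.61%, and sell the proceeds forward at 0.13165.
Profit = 35,568,683.25 − 34,429,540.36 = CAD 1,139,143.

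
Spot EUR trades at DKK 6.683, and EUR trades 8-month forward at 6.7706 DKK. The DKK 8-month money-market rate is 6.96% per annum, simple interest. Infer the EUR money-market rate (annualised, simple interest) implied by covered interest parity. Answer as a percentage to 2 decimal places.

T = 8/12 years.
F/S = 6.7706/6.683 = 1.0131079 = (growth of DKK) / (growth of EUR).
DKK growth factor: 1 + 0.0696×8/12 = 1.046400.
Hence g_EUR = 1.0328614.
r = (1.0328614 − 1)/(8/12) = 0.049292 → 4.93%.

4.93%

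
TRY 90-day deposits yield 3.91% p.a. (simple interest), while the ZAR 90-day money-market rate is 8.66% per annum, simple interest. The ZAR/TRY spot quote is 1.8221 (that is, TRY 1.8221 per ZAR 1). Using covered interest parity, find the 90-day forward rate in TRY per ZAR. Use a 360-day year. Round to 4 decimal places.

T = 90/360 years.
Growth of 1 TRY over T: 1 + 0.0391×90/360 = 1.009775.
Growth of 1 ZAR over T: 1 + 0.0866×90/360 = 1.021650.
So F = 1.8221 × 1.009775 / 1.021650 = 1.800921 (TRY/ZAR).

1.8009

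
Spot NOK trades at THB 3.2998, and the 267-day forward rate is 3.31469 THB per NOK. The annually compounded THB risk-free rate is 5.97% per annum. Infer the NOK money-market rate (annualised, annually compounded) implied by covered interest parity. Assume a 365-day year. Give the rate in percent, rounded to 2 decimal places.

5.32%

T = 267/365 years.
CIP gives F = S · g_THB/g_NOK, so g_THB/g_NOK = 3.31469/3.2998 = 1.0045124.
The THB side grows by (1 + 0.0597)^(267/365) = 1.0433295.
So the NOK growth factor = 1.0386427.
r = 1.0386427^(365/267) − 1 = 0.053198 → 5.32%.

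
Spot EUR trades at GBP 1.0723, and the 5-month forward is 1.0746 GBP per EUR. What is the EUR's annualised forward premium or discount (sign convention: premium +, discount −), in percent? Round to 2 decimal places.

+0.51%

T = 5/12 years.
Period premium: (1.0746 − 1.0723)/1.0723 = 0.0021449.
Per annum: 0.0021449 / (5/12) = 0.005148 = 0.51%.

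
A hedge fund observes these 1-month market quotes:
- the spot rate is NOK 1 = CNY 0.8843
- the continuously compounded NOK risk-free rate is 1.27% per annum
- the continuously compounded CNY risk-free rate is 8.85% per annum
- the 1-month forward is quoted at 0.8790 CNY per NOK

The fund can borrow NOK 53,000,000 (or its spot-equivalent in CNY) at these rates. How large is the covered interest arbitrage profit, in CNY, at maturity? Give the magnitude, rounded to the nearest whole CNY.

CNY 578,498

T = 1/12 years.
Route A — deposit NOK, sell forward: 53,000,000 × 1.0010588936 × 0.8790 = CNY 46,636,330.68.
Route B — convert at spot, deposit CNY: 53,000,000 × 0.8843 × 1.0074022623 = CNY 47,214,828.49.
The quoted forward undervalues NOK, so borrow NOK, convert to CNY at spot, deposit the CNY at 8.85%, and buy NOK forward at 0.8790 to cover the loan.
Arbitrage profit = |46,636,330.68 − 47,214,828.49| = CNY 578,498.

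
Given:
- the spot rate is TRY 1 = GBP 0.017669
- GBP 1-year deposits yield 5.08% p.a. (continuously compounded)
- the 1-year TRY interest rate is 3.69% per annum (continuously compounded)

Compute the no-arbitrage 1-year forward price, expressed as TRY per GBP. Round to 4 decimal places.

55.8151

T = 1 year.
Growth of 1 GBP over T: e^(0.0508×1) = 1.05211245.
TRY growth factor: e^(0.0369×1) = 1.03758926.
CIP: F = S · (grow GBP)/(grow TRY) = 0.017669 × 1.05211245/1.03758926 = 0.017916314 GBP per TRY.
Quoted the other way: 1/0.017916314 = 55.8151 TRY per GBP.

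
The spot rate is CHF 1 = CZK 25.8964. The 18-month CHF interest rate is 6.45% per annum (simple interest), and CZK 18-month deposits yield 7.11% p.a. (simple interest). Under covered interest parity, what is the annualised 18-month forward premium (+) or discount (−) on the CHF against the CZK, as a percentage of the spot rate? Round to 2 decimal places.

+0.60%

T = 18/12 years.
F = S · g_CZK/g_CHF = 25.8964 × 1.106650/1.096750 = 26.1301582.
Annualised premium = (F − S)/S × (1/T) = (26.1301582 − 25.8964)/25.8964 ÷ (18/12) = 0.60%.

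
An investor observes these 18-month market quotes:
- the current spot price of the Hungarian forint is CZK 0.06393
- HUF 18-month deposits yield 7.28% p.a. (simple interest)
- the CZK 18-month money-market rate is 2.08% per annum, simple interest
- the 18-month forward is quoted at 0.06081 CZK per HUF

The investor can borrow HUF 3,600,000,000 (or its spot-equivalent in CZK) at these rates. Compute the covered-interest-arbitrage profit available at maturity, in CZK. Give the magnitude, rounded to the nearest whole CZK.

CZK 5,493,010

T = 18/12 years.
Route A — deposit HUF, sell forward: 3,600,000,000 × 1.109200 × 0.06081 = CZK 242,821,627.20.
Route B — convert at spot, deposit CZK: 3,600,000,000 × 0.06393 × 1.031200 = CZK 237,328,617.60.
The quoted forward overvalues HUF, so borrow CZK, buy HUF at spot, deposit the HUF at 7.28%, and sell the proceeds forward at 0.06081.
Arbitrage profit = |242,821,627.20 − 237,328,617.60| = CZK 5,493,010.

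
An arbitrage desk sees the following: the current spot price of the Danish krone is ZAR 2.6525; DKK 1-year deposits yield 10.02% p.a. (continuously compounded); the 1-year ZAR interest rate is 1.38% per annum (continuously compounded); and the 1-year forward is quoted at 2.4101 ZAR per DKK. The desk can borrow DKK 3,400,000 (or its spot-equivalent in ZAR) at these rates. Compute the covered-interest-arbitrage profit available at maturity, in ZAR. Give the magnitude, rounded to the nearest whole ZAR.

ZAR 85,860

T = 1 year.
Invest the DKK and cover forward: 3,400,000 × 1.105391974 × 2.4101 = ZAR 9,057,957.67.
Convert at spot and invest in ZAR: 3,400,000 × 2.6525 × 1.01389566 = ZAR 9,143,818.01.
The quoted forward undervalues DKK, so borrow DKK, convert to ZAR at spot, deposit the ZAR at 1.38%, and buy DKK forward at 2.4101 to cover the loan.
Profit = 9,143,818.01 − 9,057,957.67 = ZAR 85,860.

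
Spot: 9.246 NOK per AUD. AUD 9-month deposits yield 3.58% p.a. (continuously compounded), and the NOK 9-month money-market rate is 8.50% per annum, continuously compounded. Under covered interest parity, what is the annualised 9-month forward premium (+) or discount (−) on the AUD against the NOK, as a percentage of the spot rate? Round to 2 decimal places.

+5.01%

T = 9/12 years.
No-arbitrage forward: 9.246 × 1.0658259 / 1.0272137 = 9.593550 NOK/AUD.
Annualised premium = (F − S)/S × (1/T) = (9.593550 − 9.246)/9.246 ÷ (9/12) = 5.01%.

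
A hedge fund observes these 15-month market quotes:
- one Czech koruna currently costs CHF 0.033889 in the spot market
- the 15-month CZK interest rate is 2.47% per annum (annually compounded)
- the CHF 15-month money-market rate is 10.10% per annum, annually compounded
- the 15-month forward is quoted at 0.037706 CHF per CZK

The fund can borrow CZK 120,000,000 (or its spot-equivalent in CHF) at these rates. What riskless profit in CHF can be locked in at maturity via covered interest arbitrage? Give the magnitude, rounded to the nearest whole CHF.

CHF 78,426

T = 15/12 years.
Route A — deposit CZK, sell forward: 120,000,000 × 1.030969744 × 0.037706 = CHF 4,664,849.42.
Route B — convert at spot, deposit CHF: 120,000,000 × 0.033889 × 1.127805346 = CHF 4,586,423.44.
The quoted forward overvalues CZK, so borrow CHF, buy CZK at spot, deposit the CZK at 2.47%, and sell the proceeds forward at 0.037706.
Arbitrage profit = |4,664,849.42 − 4,586,423.44| = CHF 78,426.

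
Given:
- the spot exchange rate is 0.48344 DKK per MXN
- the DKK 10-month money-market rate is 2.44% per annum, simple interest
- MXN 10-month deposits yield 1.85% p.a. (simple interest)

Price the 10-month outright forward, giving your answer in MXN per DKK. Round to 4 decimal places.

2.0585

T = 10/12 years.
Growth of 1 DKK over T: 1 + 0.0244×10/12 = 1.0203333.
MXN growth factor: 1 + 0.0185×10/12 = 1.0154167.
So F = 0.48344 × 1.0203333 / 1.0154167 = 0.4857808 (DKK/MXN).
Quoted the other way: 1/0.4857808 = 2.0585 MXN per DKK.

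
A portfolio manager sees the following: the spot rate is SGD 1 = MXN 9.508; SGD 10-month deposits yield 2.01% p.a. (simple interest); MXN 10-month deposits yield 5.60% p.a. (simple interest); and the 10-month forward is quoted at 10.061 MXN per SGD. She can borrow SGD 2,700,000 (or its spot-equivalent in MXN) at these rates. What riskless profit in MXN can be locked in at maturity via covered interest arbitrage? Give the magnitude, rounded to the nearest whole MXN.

T = 10/12 years.
Invest the SGD and cover forward: 2,700,000 × 1.016750 × 10.061 = MXN 27,619,708.73.
Convert at spot and invest in MXN: 2,700,000 × 9.508 × 1.0466666667 = MXN 26,869,608.00.
The quoted forward overvalues SGD, so borrow MXN, buy SGD at spot, deposit the SGD at 2.01%, and sell the proceeds forward at 10.061.
Arbitrage profit = |27,619,708.73 − 26,869,608.00| = MXN 750,101.

MXN 750,101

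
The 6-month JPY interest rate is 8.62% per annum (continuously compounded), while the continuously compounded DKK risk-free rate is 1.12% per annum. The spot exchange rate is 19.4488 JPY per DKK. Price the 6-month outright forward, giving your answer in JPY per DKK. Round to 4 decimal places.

T = 6/12 years.
JPY growth factor: e^(0.0862×6/12) = 1.04404229.
DKK growth factor: e^(0.0112×6/12) = 1.00561571.
Forward (JPY per DKK) = 19.4488 × 1.04404229 / 1.00561571 = 20.191977.

20.1920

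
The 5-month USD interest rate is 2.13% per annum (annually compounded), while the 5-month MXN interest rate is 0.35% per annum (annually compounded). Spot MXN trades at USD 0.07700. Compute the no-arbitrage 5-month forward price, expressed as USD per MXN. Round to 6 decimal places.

T = 5/12 years.
USD growth factor: (1 + 0.0213)^(5/12) = 1.0088205.
Growth of 1 MXN over T: (1 + 0.0035)^(5/12) = 1.0014568.
Forward (USD per MXN) = 0.077 × 1.0088205 / 1.0014568 = 0.07756618.

0.077566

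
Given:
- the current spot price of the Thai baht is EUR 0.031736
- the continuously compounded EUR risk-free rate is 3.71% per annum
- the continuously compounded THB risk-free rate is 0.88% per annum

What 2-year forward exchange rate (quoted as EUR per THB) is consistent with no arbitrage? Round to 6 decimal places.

0.033584

T = 2 years.
Growth of 1 EUR over T: e^(0.0371×2) = 1.0770222.
THB growth factor: e^(0.0088×2) = 1.0177558.
Forward (EUR per THB) = 0.031736 × 1.0770222 / 1.0177558 = 0.03358406.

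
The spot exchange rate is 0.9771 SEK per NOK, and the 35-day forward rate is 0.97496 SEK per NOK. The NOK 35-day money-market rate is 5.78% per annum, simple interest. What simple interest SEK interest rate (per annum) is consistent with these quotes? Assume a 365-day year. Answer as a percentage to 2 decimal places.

3.48%

T = 35/365 years.
CIP gives F = S · g_SEK/g_NOK, so g_SEK/g_NOK = 0.97496/0.9771 = 0.9978098.
NOK growth factor: 1 + 0.0578×35/365 = 1.0055425.
Hence g_SEK = 1.0033402.
(1.0033402 − 1)/T = 0.034834, i.e. 3.48%.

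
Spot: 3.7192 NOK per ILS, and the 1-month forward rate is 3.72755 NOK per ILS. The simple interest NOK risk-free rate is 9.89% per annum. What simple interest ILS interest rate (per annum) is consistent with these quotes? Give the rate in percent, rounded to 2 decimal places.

7.18%

T = 1/12 years.
F/S = 3.72755/3.7192 = 1.0022451 = (growth of NOK) / (growth of ILS).
NOK growth factor: 1 + 0.0989×1/12 = 1.0082417.
That pins the ILS growth at 1.0059832.
(1.0059832 − 1)/T = 0.071798, i.e. 7.18%.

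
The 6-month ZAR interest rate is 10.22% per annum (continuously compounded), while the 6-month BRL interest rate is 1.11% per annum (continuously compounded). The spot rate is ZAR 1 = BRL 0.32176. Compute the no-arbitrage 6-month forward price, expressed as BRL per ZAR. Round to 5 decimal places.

0.30743

T = 6/12 years.
BRL growth factor: e^(0.0111×6/12) = 1.0055654.
Growth of 1 ZAR over T: e^(0.1022×6/12) = 1.0524281.
Forward (BRL per ZAR) = 0.32176 × 1.0055654 / 1.0524281 = 0.3074326.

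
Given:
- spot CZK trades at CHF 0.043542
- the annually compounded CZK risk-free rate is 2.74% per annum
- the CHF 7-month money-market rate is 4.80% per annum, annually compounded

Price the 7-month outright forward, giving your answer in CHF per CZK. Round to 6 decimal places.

T = 7/12 years.
Growth of 1 CHF over T: (1 + 0.0480)^(7/12) = 1.0277262.
CZK accumulates by (1 + 0.0274)^(7/12) = 1.0158933.
Forward (CHF per CZK) = 0.043542 × 1.0277262 / 1.0158933 = 0.04404917.

0.044049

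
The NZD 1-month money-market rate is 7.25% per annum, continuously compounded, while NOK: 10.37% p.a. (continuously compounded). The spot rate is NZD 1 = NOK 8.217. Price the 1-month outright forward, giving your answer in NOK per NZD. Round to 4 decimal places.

T = 1/12 years.
Growth of 1 NOK over T: e^(0.1037×1/12) = 1.0086791.
NZD growth factor: e^(0.0725×1/12) = 1.006060.
CIP: F = S · (grow NOK)/(grow NZD) = 8.217 × 1.0086791/1.006060 = 8.238392 NOK per NZD.

8.2384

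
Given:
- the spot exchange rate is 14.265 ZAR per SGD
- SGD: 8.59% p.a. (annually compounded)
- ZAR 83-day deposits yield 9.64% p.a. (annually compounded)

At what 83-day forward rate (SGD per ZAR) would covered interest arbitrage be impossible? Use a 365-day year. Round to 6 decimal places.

T = 83/365 years.
ZAR growth factor: (1 + 0.0964)^(83/365) = 1.0211484.
SGD growth factor: (1 + 0.0859)^(83/365) = 1.0189163.
CIP: F = S · (grow ZAR)/(grow SGD) = 14.265 × 1.0211484/1.0189163 = 14.29625 ZAR per SGD.
Quoted the other way: 1/14.29625 = 0.069948 SGD per ZAR.

0.069948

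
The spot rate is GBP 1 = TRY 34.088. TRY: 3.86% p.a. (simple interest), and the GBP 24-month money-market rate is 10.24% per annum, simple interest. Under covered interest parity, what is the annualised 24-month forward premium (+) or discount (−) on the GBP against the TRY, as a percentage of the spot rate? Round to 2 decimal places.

T = 2 years.
CIP forward (TRY per GBP) = 34.088 × 1.077200/1.204800 = 30.477750.
Annualised premium = (F − S)/S × (1/T) = (30.477750 − 34.088)/34.088 ÷ 2 = -5.30%.

-5.30%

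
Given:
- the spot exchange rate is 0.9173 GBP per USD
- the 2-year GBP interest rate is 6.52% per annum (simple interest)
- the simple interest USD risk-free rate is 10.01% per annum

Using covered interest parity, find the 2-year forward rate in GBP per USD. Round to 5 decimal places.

0.86395

T = 2 years.
GBP accumulates by 1 + 0.0652×2 = 1.130400.
USD growth factor: 1 + 0.1001×2 = 1.200200.
Forward (GBP per USD) = 0.9173 × 1.130400 / 1.200200 = 0.8639526.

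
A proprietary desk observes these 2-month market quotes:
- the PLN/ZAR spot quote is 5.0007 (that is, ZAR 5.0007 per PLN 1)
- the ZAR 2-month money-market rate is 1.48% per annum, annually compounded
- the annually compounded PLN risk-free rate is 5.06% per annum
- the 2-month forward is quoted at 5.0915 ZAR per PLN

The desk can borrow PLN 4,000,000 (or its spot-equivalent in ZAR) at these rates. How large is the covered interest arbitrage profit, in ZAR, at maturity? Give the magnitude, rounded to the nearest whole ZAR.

T = 2/12 years.
Route A — deposit PLN, sell forward: 4,000,000 × 1.0082608389 × 5.0915 = ZAR 20,534,240.25.
Route B — convert at spot, deposit ZAR: 4,000,000 × 5.0007 × 1.0024515917 = ZAR 20,051,838.70.
The quoted forward overvalues PLN, so borrow ZAR, buy PLN at spot, deposit the PLN at 5.06%, and sell the proceeds forward at 5.0915.
The gap between the two covered legs is ZAR 482,402.

ZAR 482,402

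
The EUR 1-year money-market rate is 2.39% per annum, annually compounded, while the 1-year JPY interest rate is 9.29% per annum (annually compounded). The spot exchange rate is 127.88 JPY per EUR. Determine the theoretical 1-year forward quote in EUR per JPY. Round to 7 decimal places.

0.0073261

T = 1 year.
JPY growth factor: (1 + 0.0929)^1 = 1.092900.
Growth of 1 EUR over T: (1 + 0.0239)^1 = 1.023900.
So F = 127.88 × 1.092900 / 1.023900 = 136.4978 (JPY/EUR).
Quoted the other way: 1/136.4978 = 0.0073261 EUR per JPY.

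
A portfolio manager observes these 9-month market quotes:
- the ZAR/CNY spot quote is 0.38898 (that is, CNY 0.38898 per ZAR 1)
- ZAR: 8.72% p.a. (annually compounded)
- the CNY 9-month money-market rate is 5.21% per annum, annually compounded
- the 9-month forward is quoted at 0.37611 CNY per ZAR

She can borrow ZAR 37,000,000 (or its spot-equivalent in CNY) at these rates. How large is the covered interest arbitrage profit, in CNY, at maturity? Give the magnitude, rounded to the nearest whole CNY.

CNY 134,448

T = 9/12 years.
Route A — deposit ZAR, sell forward: 37,000,000 × 1.064711838 × 0.37611 = CNY 14,816,604.47.
Route B — convert at spot, deposit CNY: 37,000,000 × 0.38898 × 1.0388258917 = CNY 14,951,052.33.
The quoted forward undervalues ZAR, so borrow ZAR, convert to CNY at spot, deposit the CNY at 5.21%, and buy ZAR forward at 0.37611 to cover the loan.
Arbitrage profit = |14,816,604.47 − 14,951,052.33| = CNY 134,448.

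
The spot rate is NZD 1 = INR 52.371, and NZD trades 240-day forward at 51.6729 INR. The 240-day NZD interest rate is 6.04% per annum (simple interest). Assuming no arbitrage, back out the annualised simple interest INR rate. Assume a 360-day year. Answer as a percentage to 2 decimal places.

3.96%

T = 240/360 years.
F/S = 51.6729/52.371 = 0.9866701 = (growth of INR) / (growth of NZD).
The NZD side grows by 1 + 0.0604×240/360 = 1.0402667.
So the INR growth factor = 1.026400.
r = (1.026400 − 1)/(240/360) = 0.039600 → 3.96%.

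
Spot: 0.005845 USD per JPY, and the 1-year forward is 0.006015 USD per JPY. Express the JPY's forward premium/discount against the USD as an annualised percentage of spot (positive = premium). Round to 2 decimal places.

T = 1 year.
Period premium: (0.006015 − 0.005845)/0.005845 = 0.0290847.
Annualise by dividing by T: 0.0290847 / 1 = 0.029085 → 2.91%.

+2.91%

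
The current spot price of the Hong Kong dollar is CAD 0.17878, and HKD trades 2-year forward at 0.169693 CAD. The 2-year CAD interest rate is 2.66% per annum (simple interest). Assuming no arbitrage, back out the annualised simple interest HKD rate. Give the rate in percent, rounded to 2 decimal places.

5.48%

T = 2 years.
By CIP, F/S equals the CAD-to-HKD growth ratio: 0.169693/0.17878 = 0.9491722.
CAD growth factor: 1 + 0.0266×2 = 1.053200.
Hence g_HKD = 1.1095984.
r = (1.1095984 − 1)/2 = 0.054799 → 5.48%.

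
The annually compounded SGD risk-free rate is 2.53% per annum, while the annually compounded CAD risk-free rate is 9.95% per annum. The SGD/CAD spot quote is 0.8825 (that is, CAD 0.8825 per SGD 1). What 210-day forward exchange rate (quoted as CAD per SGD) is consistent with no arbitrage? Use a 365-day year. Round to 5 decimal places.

0.91870

T = 210/365 years.
CAD accumulates by (1 + 0.0995)^(210/365) = 1.0560911.
SGD growth factor: (1 + 0.0253)^(210/365) = 1.0144789.
Forward (CAD per SGD) = 0.8825 × 1.0560911 / 1.0144789 = 0.9186986.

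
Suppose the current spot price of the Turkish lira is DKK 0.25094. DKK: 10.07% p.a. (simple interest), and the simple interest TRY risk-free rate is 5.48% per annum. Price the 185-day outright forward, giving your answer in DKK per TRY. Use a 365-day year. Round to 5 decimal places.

T = 185/365 years.
DKK accumulates by 1 + 0.1007×185/365 = 1.0510397.
Growth of 1 TRY over T: 1 + 0.0548×185/365 = 1.0277753.
CIP: F = S · (grow DKK)/(grow TRY) = 0.25094 × 1.0510397/1.0277753 = 0.2566202 DKK per TRY.

0.25662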